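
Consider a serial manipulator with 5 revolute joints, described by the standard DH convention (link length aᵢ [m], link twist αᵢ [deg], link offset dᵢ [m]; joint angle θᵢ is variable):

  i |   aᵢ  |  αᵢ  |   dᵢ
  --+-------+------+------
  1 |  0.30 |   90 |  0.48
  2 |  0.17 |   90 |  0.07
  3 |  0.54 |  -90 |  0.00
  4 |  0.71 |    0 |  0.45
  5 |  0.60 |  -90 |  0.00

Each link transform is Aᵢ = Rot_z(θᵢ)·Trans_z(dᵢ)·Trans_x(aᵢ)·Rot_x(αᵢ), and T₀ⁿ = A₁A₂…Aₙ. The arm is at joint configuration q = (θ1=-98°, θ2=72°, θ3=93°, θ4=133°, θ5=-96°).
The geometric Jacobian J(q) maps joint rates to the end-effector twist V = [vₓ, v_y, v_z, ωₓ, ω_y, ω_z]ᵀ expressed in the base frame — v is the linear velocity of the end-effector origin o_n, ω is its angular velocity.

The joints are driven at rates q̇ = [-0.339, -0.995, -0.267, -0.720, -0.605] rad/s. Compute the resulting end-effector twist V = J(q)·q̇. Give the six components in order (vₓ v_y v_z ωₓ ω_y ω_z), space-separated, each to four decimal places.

o_n = [-0.4870, 0.7069, 0.4597]
J₁: ẑ×o_n = [-0.7069, -0.4870, 0.0000], ω = ẑ
J2: z=[-0.9903, 0.1392, 0.0000] o=[-0.0418, -0.2971, 0.4800] → [-0.0028, -0.0201, -0.9322, -0.9903, 0.1392, 0.0000]
J3: z=[-0.1324, -0.9418, -0.3090] o=[-0.1184, -0.3394, 0.6417] → [0.4947, 0.0898, -0.4857, -0.1324, -0.9418, -0.3090]
J4: z=[0.0948, 0.2983, -0.9498] o=[-0.6512, -0.2557, 0.6148] → [0.8679, -0.1412, 0.0423, 0.0948, 0.2983, -0.9498]
J5: z=[0.0948, 0.2983, -0.9498] o=[-0.0620, 0.2926, 0.3720] → [0.4197, 0.3953, 0.1660, 0.0948, 0.2983, -0.9498]
V = J·q̇ = [-0.7685, 0.0236, 0.9264, 0.8951, -0.2823, 1.0019]

-0.7685 0.0236 0.9264 0.8951 -0.2823 1.0019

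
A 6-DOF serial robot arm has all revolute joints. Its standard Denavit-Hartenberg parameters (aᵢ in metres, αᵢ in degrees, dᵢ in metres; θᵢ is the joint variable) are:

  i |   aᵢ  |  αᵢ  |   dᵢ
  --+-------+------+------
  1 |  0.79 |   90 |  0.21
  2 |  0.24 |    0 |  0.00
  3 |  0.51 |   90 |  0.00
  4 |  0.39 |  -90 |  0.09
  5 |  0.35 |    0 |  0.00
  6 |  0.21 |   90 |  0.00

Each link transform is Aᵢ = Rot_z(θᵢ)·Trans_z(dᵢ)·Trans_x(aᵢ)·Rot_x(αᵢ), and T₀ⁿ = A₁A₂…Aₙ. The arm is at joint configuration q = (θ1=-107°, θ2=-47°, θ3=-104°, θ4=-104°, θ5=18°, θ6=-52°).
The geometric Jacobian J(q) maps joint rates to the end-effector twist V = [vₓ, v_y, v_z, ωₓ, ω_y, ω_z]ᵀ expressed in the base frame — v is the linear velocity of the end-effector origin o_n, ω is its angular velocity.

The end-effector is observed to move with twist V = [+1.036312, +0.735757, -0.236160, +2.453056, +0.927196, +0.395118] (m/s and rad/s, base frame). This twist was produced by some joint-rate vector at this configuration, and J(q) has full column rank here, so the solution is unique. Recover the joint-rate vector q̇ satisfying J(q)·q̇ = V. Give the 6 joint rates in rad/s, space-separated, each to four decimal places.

o_n = [0.6425, -0.8754, -0.0207]
J₁: ẑ×o_n = [0.8754, 0.6425, -0.0000], ω = ẑ
J2: z=[-0.9563, 0.2924, 0.0000] o=[-0.2310, -0.7555, 0.2100] → [-0.0675, -0.2207, -0.1407, -0.9563, 0.2924, 0.0000]
J3: z=[-0.9563, 0.2924, 0.0000] o=[-0.2788, -0.9120, 0.0345] → [-0.0161, -0.0528, -0.3044, -0.9563, 0.2924, 0.0000]
J4: z=[0.1417, 0.4636, 0.8746] o=[-0.1484, -0.4854, -0.2128] → [0.4301, 0.6645, -0.4219, 0.1417, 0.4636, 0.8746]
J5: z=[0.4795, 0.7408, -0.4704] o=[0.2021, -0.6333, -0.0883] → [-0.0638, -0.2396, -0.4423, 0.4795, 0.7408, -0.4704]
J6: z=[0.4795, 0.7408, -0.4704] o=[0.4750, -0.8452, -0.1439] → [0.0770, -0.1378, -0.1385, 0.4795, 0.7408, -0.4704]
q̇ = J⁺·V = [0.9000, -0.9110, -0.7530, 0.3360, 0.7130, 0.9850]

0.9000 -0.9110 -0.7530 0.3360 0.7130 0.9850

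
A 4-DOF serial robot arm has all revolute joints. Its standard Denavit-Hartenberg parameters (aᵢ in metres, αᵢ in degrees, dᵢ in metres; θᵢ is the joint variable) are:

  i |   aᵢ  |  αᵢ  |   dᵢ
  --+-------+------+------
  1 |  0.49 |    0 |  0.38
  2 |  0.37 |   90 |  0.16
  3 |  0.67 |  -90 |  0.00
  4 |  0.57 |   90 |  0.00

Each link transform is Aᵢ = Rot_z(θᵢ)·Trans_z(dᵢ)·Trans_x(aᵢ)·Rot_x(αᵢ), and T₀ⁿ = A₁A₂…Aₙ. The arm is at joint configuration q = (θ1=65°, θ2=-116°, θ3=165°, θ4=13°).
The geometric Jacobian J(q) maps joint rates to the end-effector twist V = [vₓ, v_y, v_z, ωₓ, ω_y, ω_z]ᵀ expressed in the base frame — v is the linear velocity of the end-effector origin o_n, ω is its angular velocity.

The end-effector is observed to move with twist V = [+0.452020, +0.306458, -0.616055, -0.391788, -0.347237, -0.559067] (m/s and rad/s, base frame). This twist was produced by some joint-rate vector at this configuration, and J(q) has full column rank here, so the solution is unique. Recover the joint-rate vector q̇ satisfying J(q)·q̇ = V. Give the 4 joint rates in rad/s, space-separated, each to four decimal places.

-0.3190 -0.3270 0.5230 -0.0900

o_n = [-0.2053, 1.1571, 0.8572]
J₁: ẑ×o_n = [-1.1571, -0.2053, 0.0000], ω = ẑ
J2: z=[0.0000, 0.0000, 1.0000] o=[0.2071, 0.4441, 0.3800] → [-0.7130, -0.4124, 0.0000, 0.0000, 0.0000, 1.0000]
J3: z=[-0.7771, -0.6293, 0.0000] o=[0.4399, 0.1565, 0.5400] → [-0.1996, 0.2465, -1.1836, -0.7771, -0.6293, 0.0000]
J4: z=[-0.1629, 0.2011, -0.9659] o=[0.0327, 0.6595, 0.7134] → [0.5096, 0.2533, -0.0332, -0.1629, 0.2011, -0.9659]
q̇ = J⁺·V = [-0.3190, -0.3270, 0.5230, -0.0900]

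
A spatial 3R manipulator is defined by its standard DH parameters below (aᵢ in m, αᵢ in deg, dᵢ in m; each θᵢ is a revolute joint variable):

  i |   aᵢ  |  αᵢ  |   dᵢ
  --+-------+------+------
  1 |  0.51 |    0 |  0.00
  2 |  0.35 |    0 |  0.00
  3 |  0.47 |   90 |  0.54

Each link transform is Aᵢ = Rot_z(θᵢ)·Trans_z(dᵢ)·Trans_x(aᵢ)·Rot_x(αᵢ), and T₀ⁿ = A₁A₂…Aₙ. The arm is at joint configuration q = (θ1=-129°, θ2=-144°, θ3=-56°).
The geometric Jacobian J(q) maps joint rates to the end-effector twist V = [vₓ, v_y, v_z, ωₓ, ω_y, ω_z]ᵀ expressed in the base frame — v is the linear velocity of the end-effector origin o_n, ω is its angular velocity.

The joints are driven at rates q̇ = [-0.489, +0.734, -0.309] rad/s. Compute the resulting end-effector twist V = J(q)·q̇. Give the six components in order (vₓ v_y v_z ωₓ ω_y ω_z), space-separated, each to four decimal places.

-0.2640 0.1357 0.0000 0.0000 0.0000 -0.0640

o_n = [0.1002, 0.1952, 0.5400]
J₁: ẑ×o_n = [-0.1952, 0.1002, 0.0000], ω = ẑ
J2: z=[0.0000, 0.0000, 1.0000] o=[-0.3210, -0.3963, 0.0000] → [-0.5916, 0.4212, 0.0000, 0.0000, 0.0000, 1.0000]
J3: z=[0.0000, 0.0000, 1.0000] o=[-0.3026, -0.0468, 0.0000] → [-0.2421, 0.4029, 0.0000, 0.0000, 0.0000, 1.0000]
V = J·q̇ = [-0.2640, 0.1357, 0.0000, 0.0000, 0.0000, -0.0640]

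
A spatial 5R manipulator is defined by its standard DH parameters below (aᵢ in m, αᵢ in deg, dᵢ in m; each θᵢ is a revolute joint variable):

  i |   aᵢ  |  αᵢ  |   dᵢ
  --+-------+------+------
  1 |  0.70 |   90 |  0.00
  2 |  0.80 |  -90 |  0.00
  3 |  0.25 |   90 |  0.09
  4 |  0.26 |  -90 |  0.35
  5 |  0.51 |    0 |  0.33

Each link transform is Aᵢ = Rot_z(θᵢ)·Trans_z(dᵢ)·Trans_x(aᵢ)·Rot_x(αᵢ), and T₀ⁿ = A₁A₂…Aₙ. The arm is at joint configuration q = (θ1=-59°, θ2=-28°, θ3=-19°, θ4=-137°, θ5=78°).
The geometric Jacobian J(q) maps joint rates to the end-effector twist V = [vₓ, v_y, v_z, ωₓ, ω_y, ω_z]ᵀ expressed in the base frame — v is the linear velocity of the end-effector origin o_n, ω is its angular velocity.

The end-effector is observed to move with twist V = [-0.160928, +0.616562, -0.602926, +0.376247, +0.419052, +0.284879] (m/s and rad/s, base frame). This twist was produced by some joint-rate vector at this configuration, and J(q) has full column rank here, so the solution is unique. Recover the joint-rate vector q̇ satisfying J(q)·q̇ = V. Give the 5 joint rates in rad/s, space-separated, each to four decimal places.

0.1680 -0.7050 -0.1200 0.2230 -0.1990

o_n = [0.8013, -1.1915, -0.8444]
J₁: ẑ×o_n = [1.1915, 0.8013, -0.0000], ω = ẑ
J2: z=[-0.8572, -0.5150, 0.0000] o=[0.3605, -0.6000, 0.0000] → [0.4349, -0.7238, 0.7340, -0.8572, -0.5150, 0.0000]
J3: z=[0.2418, -0.4024, 0.8829] o=[0.7243, -1.2055, -0.3756] → [0.1763, 0.1814, 0.0344, 0.2418, -0.4024, 0.8829]
J4: z=[-0.9585, -0.2406, 0.1528] o=[0.7838, -1.4625, -0.4071] → [0.0638, -0.4165, -0.2556, -0.9585, -0.2406, 0.1528]
J5: z=[-0.0739, -0.3081, -0.9485] o=[0.3768, -1.3074, -0.4257] → [0.2390, -0.4337, 0.1222, -0.0739, -0.3081, -0.9485]
q̇ = J⁺·V = [0.1680, -0.7050, -0.1200, 0.2230, -0.1990]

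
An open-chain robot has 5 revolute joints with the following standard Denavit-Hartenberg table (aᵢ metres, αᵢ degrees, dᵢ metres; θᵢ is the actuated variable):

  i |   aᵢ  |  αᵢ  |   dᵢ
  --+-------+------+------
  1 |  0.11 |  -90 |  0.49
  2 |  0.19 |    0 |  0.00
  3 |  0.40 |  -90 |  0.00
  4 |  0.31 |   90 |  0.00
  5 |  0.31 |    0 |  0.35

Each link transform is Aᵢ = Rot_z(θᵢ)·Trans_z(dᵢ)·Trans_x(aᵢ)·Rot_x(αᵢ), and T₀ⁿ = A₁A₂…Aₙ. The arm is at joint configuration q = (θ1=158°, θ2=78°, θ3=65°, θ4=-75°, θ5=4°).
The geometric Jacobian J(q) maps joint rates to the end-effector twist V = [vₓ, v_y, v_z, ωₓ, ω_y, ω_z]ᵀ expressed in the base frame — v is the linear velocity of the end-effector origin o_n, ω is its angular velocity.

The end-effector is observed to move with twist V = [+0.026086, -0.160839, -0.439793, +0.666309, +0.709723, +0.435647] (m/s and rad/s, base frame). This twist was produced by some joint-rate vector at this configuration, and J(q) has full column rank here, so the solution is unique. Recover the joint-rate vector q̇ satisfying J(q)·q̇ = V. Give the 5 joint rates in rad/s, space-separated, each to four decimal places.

o_n = [-0.2200, -0.6539, 0.1877]
J₁: ẑ×o_n = [0.6539, -0.2200, 0.0000], ω = ẑ
J2: z=[-0.3746, -0.9272, 0.0000] o=[-0.1020, 0.0412, 0.4900] → [0.2803, -0.1132, 0.1510, -0.3746, -0.9272, 0.0000]
J3: z=[-0.3746, -0.9272, 0.0000] o=[-0.1386, 0.0560, 0.3042] → [0.1080, -0.0436, 0.1905, -0.3746, -0.9272, 0.0000]
J4: z=[0.5580, -0.2254, 0.7986] o=[0.1576, -0.0637, 0.0634] → [0.4434, -0.3709, -0.4145, 0.5580, -0.2254, 0.7986]
J5: z=[-0.8122, 0.0490, 0.5813] o=[0.1048, -0.3653, 0.0151] → [0.1762, -0.0487, 0.2503, -0.8122, 0.0490, 0.5813]
q̇ = J⁺·V = [-0.2320, -0.4240, -0.5160, 0.7450, 0.1250]

-0.2320 -0.4240 -0.5160 0.7450 0.1250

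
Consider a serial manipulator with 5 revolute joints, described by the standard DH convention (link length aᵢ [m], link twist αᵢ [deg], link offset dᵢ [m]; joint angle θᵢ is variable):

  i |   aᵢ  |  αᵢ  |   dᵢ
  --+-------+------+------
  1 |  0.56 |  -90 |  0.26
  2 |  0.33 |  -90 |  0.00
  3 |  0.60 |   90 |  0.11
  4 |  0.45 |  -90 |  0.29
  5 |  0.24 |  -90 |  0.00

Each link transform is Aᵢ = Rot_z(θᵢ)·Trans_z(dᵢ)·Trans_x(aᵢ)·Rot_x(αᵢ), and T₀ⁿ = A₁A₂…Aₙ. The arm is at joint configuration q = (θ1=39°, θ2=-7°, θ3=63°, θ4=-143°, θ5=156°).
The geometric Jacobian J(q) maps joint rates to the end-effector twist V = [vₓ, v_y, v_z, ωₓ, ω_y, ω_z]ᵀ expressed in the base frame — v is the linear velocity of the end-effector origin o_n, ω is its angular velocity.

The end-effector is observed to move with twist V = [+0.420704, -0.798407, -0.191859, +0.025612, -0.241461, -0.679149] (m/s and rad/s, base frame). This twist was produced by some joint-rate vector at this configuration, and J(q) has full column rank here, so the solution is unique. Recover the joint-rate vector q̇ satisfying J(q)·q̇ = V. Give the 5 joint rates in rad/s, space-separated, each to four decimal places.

-0.6450 0.1630 0.3700 -0.2870 0.4410

o_n = [1.1430, 0.5613, 0.3728]
J₁: ẑ×o_n = [-0.5613, 1.1430, 0.0000], ω = ẑ
J2: z=[-0.6293, 0.7771, 0.0000] o=[0.4352, 0.3524, 0.2600] → [0.0876, 0.0710, -0.6815, -0.6293, 0.7771, 0.0000]
J3: z=[0.0947, 0.0767, -0.9925] o=[0.6897, 0.5585, 0.3002] → [0.0083, -0.4567, -0.0345, 0.0947, 0.0767, -0.9925]
J4: z=[0.4016, 0.9094, 0.1086] o=[1.2467, 0.3217, 0.2242] → [0.1090, -0.0709, 0.1906, 0.4016, 0.9094, 0.1086]
J5: z=[0.4726, -0.3073, 0.8260] o=[1.0102, 0.7116, 0.5046] → [0.1646, 0.1720, -0.0302, 0.4726, -0.3073, 0.8260]
q̇ = J⁺·V = [-0.6450, 0.1630, 0.3700, -0.2870, 0.4410]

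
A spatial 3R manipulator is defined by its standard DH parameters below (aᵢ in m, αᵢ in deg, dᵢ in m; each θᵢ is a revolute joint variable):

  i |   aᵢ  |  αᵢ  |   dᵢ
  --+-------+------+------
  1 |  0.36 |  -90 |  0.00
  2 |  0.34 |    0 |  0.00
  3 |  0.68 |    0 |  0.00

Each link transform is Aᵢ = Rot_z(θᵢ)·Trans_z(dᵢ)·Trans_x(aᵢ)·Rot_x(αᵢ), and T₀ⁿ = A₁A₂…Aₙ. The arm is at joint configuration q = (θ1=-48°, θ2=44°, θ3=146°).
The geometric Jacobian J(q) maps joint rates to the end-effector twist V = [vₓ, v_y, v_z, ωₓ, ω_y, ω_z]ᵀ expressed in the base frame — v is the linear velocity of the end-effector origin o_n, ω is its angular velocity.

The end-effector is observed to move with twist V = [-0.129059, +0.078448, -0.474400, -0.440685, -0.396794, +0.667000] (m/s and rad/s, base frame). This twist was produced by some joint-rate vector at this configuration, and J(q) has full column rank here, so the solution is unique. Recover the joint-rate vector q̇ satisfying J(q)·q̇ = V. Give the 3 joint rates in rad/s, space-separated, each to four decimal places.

o_n = [-0.0436, 0.0484, -0.1181]
J₁: ẑ×o_n = [-0.0484, -0.0436, 0.0000], ω = ẑ
J2: z=[0.7431, 0.6691, 0.0000] o=[0.2409, -0.2675, 0.0000] → [-0.0790, 0.0878, 0.4251, 0.7431, 0.6691, 0.0000]
J3: z=[0.7431, 0.6691, 0.0000] o=[0.4045, -0.4493, -0.2362] → [0.0790, -0.0878, 0.6697, 0.7431, 0.6691, 0.0000]
q̇ = J⁺·V = [0.6670, 0.3160, -0.9090]

0.6670 0.3160 -0.9090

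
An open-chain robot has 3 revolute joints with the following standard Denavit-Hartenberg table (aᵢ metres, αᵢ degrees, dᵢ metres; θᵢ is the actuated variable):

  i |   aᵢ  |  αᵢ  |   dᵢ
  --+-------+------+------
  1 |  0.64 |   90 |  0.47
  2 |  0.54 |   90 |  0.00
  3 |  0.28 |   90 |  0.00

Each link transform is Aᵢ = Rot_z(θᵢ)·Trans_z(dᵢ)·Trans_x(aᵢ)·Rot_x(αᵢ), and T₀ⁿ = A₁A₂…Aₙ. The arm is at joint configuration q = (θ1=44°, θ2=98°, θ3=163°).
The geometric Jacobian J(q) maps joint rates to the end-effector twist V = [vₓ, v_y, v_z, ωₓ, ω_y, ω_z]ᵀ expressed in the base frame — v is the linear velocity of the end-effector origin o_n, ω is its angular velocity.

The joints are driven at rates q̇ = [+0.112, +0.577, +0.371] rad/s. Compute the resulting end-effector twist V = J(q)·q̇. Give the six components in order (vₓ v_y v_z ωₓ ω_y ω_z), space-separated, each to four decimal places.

-0.2181 0.0212 -0.0519 0.6651 -0.1598 0.1636

o_n = [0.4900, 0.3594, 0.7396]
J₁: ẑ×o_n = [-0.3594, 0.4900, 0.0000], ω = ẑ
J2: z=[0.6947, -0.7193, 0.0000] o=[0.4604, 0.4446, 0.4700] → [-0.1939, -0.1873, -0.0379, 0.6947, -0.7193, 0.0000]
J3: z=[0.7123, 0.6879, 0.1392] o=[0.4063, 0.3924, 1.0047] → [-0.1778, 0.2005, -0.0811, 0.7123, 0.6879, 0.1392]
V = J·q̇ = [-0.2181, 0.0212, -0.0519, 0.6651, -0.1598, 0.1636]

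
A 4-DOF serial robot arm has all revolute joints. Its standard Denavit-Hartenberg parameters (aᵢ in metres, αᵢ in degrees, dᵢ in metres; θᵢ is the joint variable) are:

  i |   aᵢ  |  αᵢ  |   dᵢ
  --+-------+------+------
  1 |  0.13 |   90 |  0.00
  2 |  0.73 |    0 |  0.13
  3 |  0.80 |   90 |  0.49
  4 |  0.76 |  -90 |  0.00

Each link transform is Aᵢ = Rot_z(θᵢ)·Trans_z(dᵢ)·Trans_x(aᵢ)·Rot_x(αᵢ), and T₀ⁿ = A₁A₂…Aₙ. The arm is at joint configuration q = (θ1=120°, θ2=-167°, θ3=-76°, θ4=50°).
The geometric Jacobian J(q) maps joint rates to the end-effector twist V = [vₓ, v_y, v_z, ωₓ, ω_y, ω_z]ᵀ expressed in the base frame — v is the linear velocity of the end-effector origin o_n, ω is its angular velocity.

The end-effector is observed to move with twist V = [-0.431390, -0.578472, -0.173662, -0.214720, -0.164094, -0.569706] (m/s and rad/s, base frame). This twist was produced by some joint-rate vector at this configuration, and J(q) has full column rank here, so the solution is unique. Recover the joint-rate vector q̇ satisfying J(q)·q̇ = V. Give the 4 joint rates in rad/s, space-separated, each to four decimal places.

-0.5520 0.4930 -0.7610 -0.0390

o_n = [1.6243, -0.4089, 0.9839]
J₁: ẑ×o_n = [0.4089, 1.6243, -0.0000], ω = ẑ
J2: z=[0.8660, 0.5000, 0.0000] o=[-0.0650, 0.1126, 0.0000] → [0.4919, -0.8521, -1.2963, 0.8660, 0.5000, 0.0000]
J3: z=[0.8660, 0.5000, 0.0000] o=[0.4032, -0.4384, -0.1642] → [0.5740, -0.9943, -0.5850, 0.8660, 0.5000, 0.0000]
J4: z=[-0.4455, 0.7716, 0.4540] o=[1.0092, -0.5079, 0.5486] → [0.2909, 0.4732, -0.5187, -0.4455, 0.7716, 0.4540]
q̇ = J⁺·V = [-0.5520, 0.4930, -0.7610, -0.0390]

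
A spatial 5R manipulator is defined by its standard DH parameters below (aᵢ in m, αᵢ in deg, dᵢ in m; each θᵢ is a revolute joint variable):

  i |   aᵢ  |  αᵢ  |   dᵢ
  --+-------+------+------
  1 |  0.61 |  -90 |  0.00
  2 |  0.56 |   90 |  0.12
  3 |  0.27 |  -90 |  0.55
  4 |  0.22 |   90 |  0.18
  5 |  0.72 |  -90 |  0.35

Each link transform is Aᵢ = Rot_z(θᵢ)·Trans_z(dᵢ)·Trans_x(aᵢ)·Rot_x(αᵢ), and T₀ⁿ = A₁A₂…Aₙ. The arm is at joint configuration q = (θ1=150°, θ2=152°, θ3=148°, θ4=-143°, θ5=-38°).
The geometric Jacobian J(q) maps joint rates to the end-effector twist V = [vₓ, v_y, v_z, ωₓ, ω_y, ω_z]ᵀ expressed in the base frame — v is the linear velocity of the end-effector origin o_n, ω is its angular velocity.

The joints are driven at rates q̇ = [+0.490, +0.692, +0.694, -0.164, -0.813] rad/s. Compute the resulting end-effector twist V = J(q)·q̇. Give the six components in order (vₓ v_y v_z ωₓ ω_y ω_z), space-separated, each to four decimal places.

0.4922 -1.3434 0.7553 -1.3421 -0.4841 -0.5421

o_n = [0.0525, -0.0782, -1.2123]
J₁: ẑ×o_n = [0.0782, 0.0525, -0.0000], ω = ẑ
J2: z=[-0.5000, -0.8660, 0.0000] o=[-0.5283, 0.3050, 0.0000] → [1.0499, -0.6062, 0.6946, -0.5000, -0.8660, 0.0000]
J3: z=[-0.4066, 0.2347, -0.8829] o=[-0.1601, -0.0461, -0.2629] → [-0.2512, -0.5737, -0.0369, -0.4066, 0.2347, -0.8829]
J4: z=[0.0188, 0.9684, 0.2488] o=[-0.6303, 0.0601, -0.6410] → [-0.5188, 0.1806, -0.6638, 0.0188, 0.9684, 0.2488]
J5: z=[0.8744, -0.1366, 0.4655] o=[-0.5203, 0.2804, -0.7831] → [0.2256, 0.6420, -0.2353, 0.8744, -0.1366, 0.4655]
V = J·q̇ = [0.4922, -1.3434, 0.7553, -1.3421, -0.4841, -0.5421]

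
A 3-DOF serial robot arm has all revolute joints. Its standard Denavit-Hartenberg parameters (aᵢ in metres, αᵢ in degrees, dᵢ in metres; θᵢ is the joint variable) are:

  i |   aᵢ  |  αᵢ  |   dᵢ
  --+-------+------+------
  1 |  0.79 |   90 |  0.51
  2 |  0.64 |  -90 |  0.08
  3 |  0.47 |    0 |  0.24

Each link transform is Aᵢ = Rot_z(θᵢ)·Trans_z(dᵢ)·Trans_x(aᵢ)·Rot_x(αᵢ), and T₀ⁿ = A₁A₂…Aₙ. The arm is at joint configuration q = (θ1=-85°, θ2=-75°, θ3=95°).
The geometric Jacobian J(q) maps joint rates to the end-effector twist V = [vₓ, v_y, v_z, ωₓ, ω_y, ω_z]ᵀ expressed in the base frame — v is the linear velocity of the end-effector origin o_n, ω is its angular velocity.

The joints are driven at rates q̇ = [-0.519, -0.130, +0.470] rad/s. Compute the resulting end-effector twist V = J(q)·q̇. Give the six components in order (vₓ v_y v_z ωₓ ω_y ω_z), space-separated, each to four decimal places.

-0.6209 -0.1320 0.1623 0.1691 -0.4409 -0.3974

o_n = [0.4893, -1.1386, -0.0065]
J₁: ẑ×o_n = [1.1386, 0.4893, -0.0000], ω = ẑ
J2: z=[-0.9962, -0.0872, 0.0000] o=[0.0689, -0.7870, 0.5100] → [0.0450, -0.5145, 0.3869, -0.9962, -0.0872, 0.0000]
J3: z=[0.0842, -0.9623, 0.2588] o=[0.0036, -0.9590, -0.1082] → [-0.0514, 0.1172, 0.4523, 0.0842, -0.9623, 0.2588]
V = J·q̇ = [-0.6209, -0.1320, 0.1623, 0.1691, -0.4409, -0.3974]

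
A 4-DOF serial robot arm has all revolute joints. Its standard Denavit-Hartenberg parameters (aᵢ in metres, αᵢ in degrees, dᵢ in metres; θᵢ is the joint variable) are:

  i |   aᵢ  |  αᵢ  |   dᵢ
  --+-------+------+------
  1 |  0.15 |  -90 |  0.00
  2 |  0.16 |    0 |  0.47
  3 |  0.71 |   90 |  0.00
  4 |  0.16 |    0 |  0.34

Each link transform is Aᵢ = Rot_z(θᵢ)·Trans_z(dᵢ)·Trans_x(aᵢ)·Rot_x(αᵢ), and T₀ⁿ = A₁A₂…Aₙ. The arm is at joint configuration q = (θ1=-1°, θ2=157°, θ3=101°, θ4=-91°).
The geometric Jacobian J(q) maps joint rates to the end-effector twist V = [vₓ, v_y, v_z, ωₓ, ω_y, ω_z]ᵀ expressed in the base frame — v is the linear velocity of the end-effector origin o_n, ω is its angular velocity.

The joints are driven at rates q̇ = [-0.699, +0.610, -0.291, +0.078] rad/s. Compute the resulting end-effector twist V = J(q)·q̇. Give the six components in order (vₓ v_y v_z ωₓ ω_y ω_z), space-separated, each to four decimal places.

0.3799 0.3265 0.2550 -0.0707 0.3203 -0.7152

o_n = [-0.4714, 0.3183, 0.5585]
J₁: ẑ×o_n = [-0.3183, -0.4714, 0.0000], ω = ẑ
J2: z=[0.0175, 0.9998, 0.0000] o=[0.1500, -0.0026, 0.0000] → [0.5585, -0.0097, 0.6269, 0.0175, 0.9998, 0.0000]
J3: z=[0.0175, 0.9998, 0.0000] o=[0.0109, 0.4699, -0.0625] → [0.6210, -0.0108, 0.4796, 0.0175, 0.9998, 0.0000]
J4: z=[-0.9780, 0.0171, -0.2079] o=[-0.1367, 0.4725, 0.6320] → [-0.0333, -0.0022, 0.1565, -0.9780, 0.0171, -0.2079]
V = J·q̇ = [0.3799, 0.3265, 0.2550, -0.0707, 0.3203, -0.7152]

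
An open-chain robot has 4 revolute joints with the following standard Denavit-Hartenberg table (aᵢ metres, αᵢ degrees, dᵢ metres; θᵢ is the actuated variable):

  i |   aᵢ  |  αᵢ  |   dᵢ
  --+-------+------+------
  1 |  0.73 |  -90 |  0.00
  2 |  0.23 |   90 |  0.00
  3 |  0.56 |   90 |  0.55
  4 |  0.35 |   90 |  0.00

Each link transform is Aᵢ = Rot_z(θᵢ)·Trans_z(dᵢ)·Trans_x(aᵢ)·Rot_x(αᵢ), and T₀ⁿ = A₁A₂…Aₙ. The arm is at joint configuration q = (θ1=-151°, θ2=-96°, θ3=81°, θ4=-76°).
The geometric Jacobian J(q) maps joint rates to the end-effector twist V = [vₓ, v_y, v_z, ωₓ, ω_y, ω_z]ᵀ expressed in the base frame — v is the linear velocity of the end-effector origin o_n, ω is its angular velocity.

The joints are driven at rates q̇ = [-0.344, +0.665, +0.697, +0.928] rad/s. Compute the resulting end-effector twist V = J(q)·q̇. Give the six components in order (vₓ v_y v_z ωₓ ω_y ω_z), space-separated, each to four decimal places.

o_n = [-0.1165, -0.7926, 0.3070]
J₁: ẑ×o_n = [0.7926, -0.1165, 0.0000], ω = ẑ
J2: z=[0.4848, -0.8746, 0.0000] o=[-0.6385, -0.3539, 0.0000] → [-0.2685, -0.1489, 0.2438, 0.4848, -0.8746, 0.0000]
J3: z=[0.8698, 0.4822, -0.1045] o=[-0.6174, -0.3423, 0.2287] → [-0.0093, -0.1205, -0.6332, 0.8698, 0.4822, -0.1045]
J4: z=[0.0145, 0.1869, 0.9823] o=[0.1371, -0.5564, 0.2584] → [0.2411, -0.2498, 0.0440, 0.0145, 0.1869, 0.9823]
V = J·q̇ = [-0.2340, -0.3747, -0.2384, 0.9421, -0.0721, 0.4947]

-0.2340 -0.3747 -0.2384 0.9421 -0.0721 0.4947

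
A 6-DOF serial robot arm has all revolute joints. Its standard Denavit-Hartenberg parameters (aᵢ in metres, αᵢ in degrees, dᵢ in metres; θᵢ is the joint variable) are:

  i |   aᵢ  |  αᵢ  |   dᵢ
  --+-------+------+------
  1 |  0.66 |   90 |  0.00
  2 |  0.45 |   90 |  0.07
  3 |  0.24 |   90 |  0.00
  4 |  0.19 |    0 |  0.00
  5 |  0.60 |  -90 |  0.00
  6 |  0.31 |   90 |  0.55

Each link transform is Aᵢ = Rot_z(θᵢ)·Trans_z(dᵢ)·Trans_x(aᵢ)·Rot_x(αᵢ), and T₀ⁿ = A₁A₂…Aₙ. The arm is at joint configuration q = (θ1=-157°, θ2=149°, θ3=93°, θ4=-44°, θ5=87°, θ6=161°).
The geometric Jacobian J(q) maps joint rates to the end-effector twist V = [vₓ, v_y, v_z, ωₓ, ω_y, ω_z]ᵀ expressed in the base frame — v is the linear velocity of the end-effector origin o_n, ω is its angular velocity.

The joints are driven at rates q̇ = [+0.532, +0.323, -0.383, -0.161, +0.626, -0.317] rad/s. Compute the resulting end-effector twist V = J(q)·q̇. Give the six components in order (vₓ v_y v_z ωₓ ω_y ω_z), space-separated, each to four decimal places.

0.2936 -0.4970 -0.0705 0.4289 0.7939 0.2383

o_n = [-0.6822, 0.0259, 0.5848]
J₁: ẑ×o_n = [-0.0259, -0.6822, 0.0000], ω = ẑ
J2: z=[-0.3907, 0.9205, 0.0000] o=[-0.6075, -0.2579, 0.0000] → [0.5383, 0.2285, -0.0422, -0.3907, 0.9205, 0.0000]
J3: z=[-0.4741, -0.2012, 0.8572] o=[-0.2798, -0.0427, 0.2318] → [-0.1299, -0.1775, -0.1135, -0.4741, -0.2012, 0.8572]
J4: z=[0.7675, 0.3826, 0.5143] o=[-0.3834, 0.1737, 0.2253] → [0.2136, -0.4296, 0.0009, 0.7675, 0.3826, 0.5143]
J5: z=[0.7675, 0.3826, 0.5143] o=[-0.3798, 0.3235, 0.1085] → [0.3353, -0.5211, -0.1127, 0.7675, 0.3826, 0.5143]
J6: z=[-0.0525, -0.7621, 0.6453] o=[-0.7631, 0.6368, 0.4474] → [0.2894, 0.0594, 0.0937, -0.0525, -0.7621, 0.6453]
V = J·q̇ = [0.2936, -0.4970, -0.0705, 0.4289, 0.7939, 0.2383]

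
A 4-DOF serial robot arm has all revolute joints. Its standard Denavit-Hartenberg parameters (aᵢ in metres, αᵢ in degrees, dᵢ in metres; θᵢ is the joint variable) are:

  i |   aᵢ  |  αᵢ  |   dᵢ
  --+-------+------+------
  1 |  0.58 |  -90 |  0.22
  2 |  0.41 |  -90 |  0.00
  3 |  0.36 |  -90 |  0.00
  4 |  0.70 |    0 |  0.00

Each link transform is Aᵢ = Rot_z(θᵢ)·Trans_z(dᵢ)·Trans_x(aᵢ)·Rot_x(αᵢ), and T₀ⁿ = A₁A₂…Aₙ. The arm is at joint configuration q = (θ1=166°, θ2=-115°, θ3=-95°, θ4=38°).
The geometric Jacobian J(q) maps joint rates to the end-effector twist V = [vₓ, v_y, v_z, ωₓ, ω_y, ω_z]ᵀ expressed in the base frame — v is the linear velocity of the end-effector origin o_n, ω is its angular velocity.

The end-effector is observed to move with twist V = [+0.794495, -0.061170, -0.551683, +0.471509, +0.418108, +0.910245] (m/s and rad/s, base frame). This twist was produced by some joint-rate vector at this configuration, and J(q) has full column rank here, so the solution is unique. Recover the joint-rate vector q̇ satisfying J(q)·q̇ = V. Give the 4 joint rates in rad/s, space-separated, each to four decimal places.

o_n = [-0.2679, -0.8691, 0.3374]
J₁: ẑ×o_n = [0.8691, -0.2679, 0.0000], ω = ẑ
J2: z=[-0.2419, -0.9703, 0.0000] o=[-0.5628, 0.1403, 0.2200] → [-0.1140, 0.0284, 0.5303, -0.2419, -0.9703, 0.0000]
J3: z=[-0.8794, 0.2193, 0.4226] o=[-0.3946, 0.0984, 0.5916] → [0.3532, -0.1699, 0.8231, -0.8794, 0.2193, 0.4226]
J4: z=[0.3874, -0.1864, 0.9029] o=[-0.4943, -0.2464, 0.5631] → [0.6043, 0.2918, -0.1991, 0.3874, -0.1864, 0.9029]
q̇ = J⁺·V = [0.6950, -0.5500, -0.2320, 0.3470]

0.6950 -0.5500 -0.2320 0.3470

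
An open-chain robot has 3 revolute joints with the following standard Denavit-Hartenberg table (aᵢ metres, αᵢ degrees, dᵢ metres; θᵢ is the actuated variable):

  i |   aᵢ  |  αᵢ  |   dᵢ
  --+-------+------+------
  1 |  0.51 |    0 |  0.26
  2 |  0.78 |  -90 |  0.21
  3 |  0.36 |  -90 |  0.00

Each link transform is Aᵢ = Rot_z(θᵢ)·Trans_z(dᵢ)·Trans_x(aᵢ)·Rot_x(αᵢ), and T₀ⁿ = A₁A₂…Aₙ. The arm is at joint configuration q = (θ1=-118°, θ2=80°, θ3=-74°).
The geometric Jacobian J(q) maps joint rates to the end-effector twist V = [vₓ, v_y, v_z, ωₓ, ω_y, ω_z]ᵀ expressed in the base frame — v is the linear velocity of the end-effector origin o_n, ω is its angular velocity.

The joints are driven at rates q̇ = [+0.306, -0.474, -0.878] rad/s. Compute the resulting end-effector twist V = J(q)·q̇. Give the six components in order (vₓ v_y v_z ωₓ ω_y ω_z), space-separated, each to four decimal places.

-0.1926 -0.0026 0.0871 -0.5406 -0.6919 -0.1680

o_n = [0.4534, -0.9916, 0.8161]
J₁: ẑ×o_n = [0.9916, 0.4534, -0.0000], ω = ẑ
J2: z=[0.0000, 0.0000, 1.0000] o=[-0.2394, -0.4503, 0.2600] → [0.5413, 0.6928, -0.0000, 0.0000, 0.0000, 1.0000]
J3: z=[0.6157, 0.7880, 0.0000] o=[0.3752, -0.9305, 0.4700] → [0.2727, -0.2131, -0.0992, 0.6157, 0.7880, 0.0000]
V = J·q̇ = [-0.1926, -0.0026, 0.0871, -0.5406, -0.6919, -0.1680]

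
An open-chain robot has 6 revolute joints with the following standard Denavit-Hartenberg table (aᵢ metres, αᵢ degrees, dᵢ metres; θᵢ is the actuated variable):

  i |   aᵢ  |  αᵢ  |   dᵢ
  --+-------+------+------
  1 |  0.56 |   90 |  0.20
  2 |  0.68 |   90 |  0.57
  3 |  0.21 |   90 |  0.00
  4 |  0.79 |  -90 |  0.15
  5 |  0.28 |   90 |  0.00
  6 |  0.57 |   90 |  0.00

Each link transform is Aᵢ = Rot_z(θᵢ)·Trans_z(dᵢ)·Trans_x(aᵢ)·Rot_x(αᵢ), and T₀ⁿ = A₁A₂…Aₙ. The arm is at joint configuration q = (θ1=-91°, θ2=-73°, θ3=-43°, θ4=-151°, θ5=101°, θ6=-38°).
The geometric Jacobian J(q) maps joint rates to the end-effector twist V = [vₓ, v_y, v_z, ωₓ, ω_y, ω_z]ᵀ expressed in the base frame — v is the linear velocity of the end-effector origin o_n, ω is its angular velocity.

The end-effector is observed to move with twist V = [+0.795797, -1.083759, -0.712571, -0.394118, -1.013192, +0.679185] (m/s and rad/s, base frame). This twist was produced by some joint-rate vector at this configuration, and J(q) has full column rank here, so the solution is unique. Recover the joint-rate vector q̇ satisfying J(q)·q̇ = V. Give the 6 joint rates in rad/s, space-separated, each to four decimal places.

o_n = [-1.3580, -0.7431, -0.4465]
J₁: ẑ×o_n = [0.7431, -1.3580, 0.0000], ω = ẑ
J2: z=[-0.9998, 0.0175, 0.0000] o=[-0.0098, -0.5599, 0.2000] → [-0.0113, -0.6464, 0.2067, -0.9998, 0.0175, 0.0000]
J3: z=[0.0167, 0.9562, -0.2924] o=[-0.5832, -0.7487, -0.4503] → [0.0053, 0.2265, 0.7410, 0.0167, 0.9562, -0.2924]
J4: z=[0.7347, 0.1866, 0.6522] o=[-0.4407, -0.7961, -0.5972] → [-0.0065, -0.7089, 0.2101, 0.7347, 0.1866, 0.6522]
J5: z=[0.3142, -0.9457, -0.0834] o=[-0.8055, -0.9784, 0.0959] → [0.5326, 0.2165, -0.4486, 0.3142, -0.9457, -0.0834]
J6: z=[-0.7304, -0.2969, 0.6152] o=[-0.9753, -1.0155, -0.1236] → [-0.0717, -0.4712, -0.3126, -0.7304, -0.2969, 0.6152]
q̇ = J⁺·V = [0.9390, 0.2190, -0.8820, -0.5360, 0.1570, -0.2520]

0.9390 0.2190 -0.8820 -0.5360 0.1570 -0.2520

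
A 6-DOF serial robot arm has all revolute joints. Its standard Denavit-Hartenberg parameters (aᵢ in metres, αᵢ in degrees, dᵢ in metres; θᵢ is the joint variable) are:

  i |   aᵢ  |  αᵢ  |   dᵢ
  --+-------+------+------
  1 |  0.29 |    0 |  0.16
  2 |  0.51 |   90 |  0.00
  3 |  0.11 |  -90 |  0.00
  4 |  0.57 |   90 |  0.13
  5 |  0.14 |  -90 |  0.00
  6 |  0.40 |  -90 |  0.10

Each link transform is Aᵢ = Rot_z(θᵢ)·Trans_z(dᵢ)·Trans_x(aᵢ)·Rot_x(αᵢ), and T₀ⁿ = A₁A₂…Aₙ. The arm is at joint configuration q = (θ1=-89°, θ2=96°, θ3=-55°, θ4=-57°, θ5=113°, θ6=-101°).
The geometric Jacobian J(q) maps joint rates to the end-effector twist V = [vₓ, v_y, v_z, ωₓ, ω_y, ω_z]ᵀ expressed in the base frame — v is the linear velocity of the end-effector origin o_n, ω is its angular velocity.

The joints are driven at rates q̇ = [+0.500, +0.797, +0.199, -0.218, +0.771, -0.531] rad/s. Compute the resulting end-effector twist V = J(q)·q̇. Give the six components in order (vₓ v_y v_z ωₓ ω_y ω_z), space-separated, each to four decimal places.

0.5333 0.8816 -0.0857 -0.0997 -1.0488 1.6026

o_n = [0.7208, -0.8004, 0.2233]
J₁: ẑ×o_n = [0.8004, 0.7208, -0.0000], ω = ẑ
J2: z=[0.0000, 0.0000, 1.0000] o=[0.0051, -0.2900, 0.1600] → [0.5104, 0.7158, -0.0000, 0.0000, 0.0000, 1.0000]
J3: z=[0.1219, -0.9925, 0.0000] o=[0.5113, -0.2278, 0.1600] → [-0.0628, -0.0077, 0.1382, 0.1219, -0.9925, 0.0000]
J4: z=[0.8130, 0.0998, 0.5736] o=[0.5739, -0.2201, 0.0699] → [0.3481, -0.0404, -0.4864, 0.8130, 0.0998, 0.5736]
J5: z=[-0.4111, -0.5992, 0.6870] o=[0.9146, -0.6599, -0.1098] → [-0.1031, 0.0038, -0.0584, -0.4111, -0.5992, 0.6870]
J6: z=[-0.6972, 0.6922, 0.1866] o=[0.9968, -0.6036, -0.0115] → [0.1992, 0.1122, 0.3282, -0.6972, 0.6922, 0.1866]
V = J·q̇ = [0.5333, 0.8816, -0.0857, -0.0997, -1.0488, 1.6026]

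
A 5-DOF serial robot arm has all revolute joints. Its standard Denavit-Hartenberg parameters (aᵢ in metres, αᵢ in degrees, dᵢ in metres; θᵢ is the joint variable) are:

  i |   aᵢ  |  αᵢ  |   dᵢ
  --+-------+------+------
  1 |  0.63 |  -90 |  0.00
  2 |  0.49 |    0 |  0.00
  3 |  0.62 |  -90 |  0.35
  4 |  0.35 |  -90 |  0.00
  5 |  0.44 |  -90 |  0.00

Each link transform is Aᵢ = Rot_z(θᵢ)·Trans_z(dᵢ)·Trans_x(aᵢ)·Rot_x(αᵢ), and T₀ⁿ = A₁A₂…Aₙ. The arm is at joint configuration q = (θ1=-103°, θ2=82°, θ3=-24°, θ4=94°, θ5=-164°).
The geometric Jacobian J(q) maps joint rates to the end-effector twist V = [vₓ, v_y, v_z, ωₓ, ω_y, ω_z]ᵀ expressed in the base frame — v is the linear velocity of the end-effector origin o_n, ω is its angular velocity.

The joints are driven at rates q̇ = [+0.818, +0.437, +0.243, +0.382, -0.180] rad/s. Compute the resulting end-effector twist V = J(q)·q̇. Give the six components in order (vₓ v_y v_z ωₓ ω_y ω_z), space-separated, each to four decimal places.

0.9562 0.6844 -0.1696 0.7018 0.0728 0.4633

o_n = [0.2035, -0.9979, -1.0796]
J₁: ẑ×o_n = [0.9979, 0.2035, -0.0000], ω = ẑ
J2: z=[0.9744, -0.2250, 0.0000] o=[-0.1417, -0.6139, 0.0000] → [0.2429, 1.0519, -0.2966, 0.9744, -0.2250, 0.0000]
J3: z=[0.9744, -0.2250, 0.0000] o=[-0.1571, -0.6803, -0.4852] → [0.1337, 0.5791, -0.2284, 0.9744, -0.2250, 0.0000]
J4: z=[0.1908, 0.8263, -0.5299] o=[0.1101, -1.0792, -1.0110] → [-0.0136, -0.0364, -0.0617, 0.1908, 0.8263, -0.5299]
J5: z=[0.1869, 0.4994, 0.8460] o=[-0.2272, -0.9880, -0.9903] → [-0.0362, 0.3811, -0.2170, 0.1869, 0.4994, 0.8460]
V = J·q̇ = [0.9562, 0.6844, -0.1696, 0.7018, 0.0728, 0.4633]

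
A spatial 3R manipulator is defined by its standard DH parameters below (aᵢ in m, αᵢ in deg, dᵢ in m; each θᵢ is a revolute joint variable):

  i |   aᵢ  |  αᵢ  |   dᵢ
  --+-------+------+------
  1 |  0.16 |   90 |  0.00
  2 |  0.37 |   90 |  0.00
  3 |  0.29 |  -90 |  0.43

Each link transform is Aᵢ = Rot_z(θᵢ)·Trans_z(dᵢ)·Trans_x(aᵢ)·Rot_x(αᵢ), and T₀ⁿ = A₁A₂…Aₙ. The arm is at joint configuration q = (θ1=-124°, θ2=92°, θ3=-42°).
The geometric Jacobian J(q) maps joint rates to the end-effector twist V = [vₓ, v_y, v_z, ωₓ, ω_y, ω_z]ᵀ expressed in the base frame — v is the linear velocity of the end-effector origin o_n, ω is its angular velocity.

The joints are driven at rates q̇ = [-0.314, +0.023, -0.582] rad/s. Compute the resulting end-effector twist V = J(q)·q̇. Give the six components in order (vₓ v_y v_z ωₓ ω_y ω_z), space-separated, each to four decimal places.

o_n = [-0.1575, -0.5805, 0.6002]
J₁: ẑ×o_n = [0.5805, -0.1575, 0.0000], ω = ẑ
J2: z=[-0.8290, 0.5592, 0.0000] o=[-0.0895, -0.1326, 0.0000] → [0.3356, 0.4976, 0.4093, -0.8290, 0.5592, 0.0000]
J3: z=[-0.5589, -0.8285, 0.0349] o=[-0.0823, -0.1219, 0.3698] → [-0.1749, 0.1261, 0.1939, -0.5589, -0.8285, 0.0349]
V = J·q̇ = [-0.0728, -0.0125, -0.1035, 0.3062, 0.4951, -0.3343]

-0.0728 -0.0125 -0.1035 0.3062 0.4951 -0.3343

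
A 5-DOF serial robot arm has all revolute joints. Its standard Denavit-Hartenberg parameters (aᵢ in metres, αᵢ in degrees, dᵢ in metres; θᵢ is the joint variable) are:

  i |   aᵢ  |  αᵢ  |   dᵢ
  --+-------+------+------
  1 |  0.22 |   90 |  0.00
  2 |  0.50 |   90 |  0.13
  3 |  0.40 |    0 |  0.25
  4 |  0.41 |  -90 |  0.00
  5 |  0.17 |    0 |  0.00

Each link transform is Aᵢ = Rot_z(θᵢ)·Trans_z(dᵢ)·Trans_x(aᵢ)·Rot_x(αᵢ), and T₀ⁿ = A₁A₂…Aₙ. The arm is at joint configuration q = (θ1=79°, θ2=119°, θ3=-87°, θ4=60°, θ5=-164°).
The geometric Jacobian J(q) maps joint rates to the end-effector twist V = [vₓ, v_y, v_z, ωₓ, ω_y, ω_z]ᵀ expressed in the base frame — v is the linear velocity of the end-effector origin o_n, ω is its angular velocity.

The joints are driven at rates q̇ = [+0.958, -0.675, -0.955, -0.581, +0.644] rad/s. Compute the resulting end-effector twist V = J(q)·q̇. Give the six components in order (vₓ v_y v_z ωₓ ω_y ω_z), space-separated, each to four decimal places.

-0.3792 0.5997 -0.3424 -0.3827 -1.4386 0.4690

o_n = [-0.3514, 0.1911, 0.7917]
J₁: ẑ×o_n = [-0.1911, -0.3514, 0.0000], ω = ẑ
J2: z=[0.9816, -0.1908, 0.0000] o=[0.0420, 0.2160, 0.0000] → [-0.1511, -0.7772, -0.0994, 0.9816, -0.1908, 0.0000]
J3: z=[0.1669, 0.8586, 0.4848] o=[0.1233, -0.0468, 0.4373] → [0.1889, -0.2893, 0.4473, 0.1669, 0.8586, 0.4848]
J4: z=[0.1669, 0.8586, 0.4848] o=[-0.2290, 0.2341, 0.5768] → [0.2053, -0.0952, 0.0979, 0.1669, 0.8586, 0.4848]
J5: z=[0.8326, -0.3861, 0.3971] o=[-0.4455, 0.0958, 0.8963] → [0.0025, 0.1245, 0.1157, 0.8326, -0.3861, 0.3971]
V = J·q̇ = [-0.3792, 0.5997, -0.3424, -0.3827, -1.4386, 0.4690]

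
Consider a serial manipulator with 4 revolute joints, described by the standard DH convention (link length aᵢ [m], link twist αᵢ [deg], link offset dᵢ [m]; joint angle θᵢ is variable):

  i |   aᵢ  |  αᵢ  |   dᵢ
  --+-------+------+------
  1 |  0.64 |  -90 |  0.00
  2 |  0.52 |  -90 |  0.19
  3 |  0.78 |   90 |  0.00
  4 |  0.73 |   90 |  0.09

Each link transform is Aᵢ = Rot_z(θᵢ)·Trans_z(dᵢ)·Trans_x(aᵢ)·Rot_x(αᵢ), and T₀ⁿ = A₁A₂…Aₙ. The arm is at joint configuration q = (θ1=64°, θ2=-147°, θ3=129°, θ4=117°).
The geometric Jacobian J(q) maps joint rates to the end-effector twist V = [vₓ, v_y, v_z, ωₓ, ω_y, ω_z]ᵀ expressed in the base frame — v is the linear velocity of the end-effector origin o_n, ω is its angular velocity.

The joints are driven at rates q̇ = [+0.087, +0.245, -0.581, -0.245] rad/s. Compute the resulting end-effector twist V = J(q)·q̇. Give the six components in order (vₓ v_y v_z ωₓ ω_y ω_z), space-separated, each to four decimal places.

0.2191 0.0314 0.1181 -0.4275 0.0341 -0.5040

o_n = [0.5162, 0.5674, 0.7131]
J₁: ẑ×o_n = [-0.5674, 0.5162, 0.0000], ω = ẑ
J2: z=[-0.8988, 0.4384, 0.0000] o=[0.2806, 0.5752, 0.0000] → [0.3126, 0.6409, -0.0962, -0.8988, 0.4384, 0.0000]
J3: z=[0.2388, 0.4895, 0.8387] o=[-0.0814, 0.2665, 0.2832] → [-0.0419, 0.3986, -0.2207, 0.2388, 0.4895, 0.8387]
J4: z=[0.2799, -0.8617, 0.4233] o=[0.6439, 0.3708, 0.0159] → [-0.6839, -0.2492, -0.0550, 0.2799, -0.8617, 0.4233]
V = J·q̇ = [0.2191, 0.0314, 0.1181, -0.4275, 0.0341, -0.5040]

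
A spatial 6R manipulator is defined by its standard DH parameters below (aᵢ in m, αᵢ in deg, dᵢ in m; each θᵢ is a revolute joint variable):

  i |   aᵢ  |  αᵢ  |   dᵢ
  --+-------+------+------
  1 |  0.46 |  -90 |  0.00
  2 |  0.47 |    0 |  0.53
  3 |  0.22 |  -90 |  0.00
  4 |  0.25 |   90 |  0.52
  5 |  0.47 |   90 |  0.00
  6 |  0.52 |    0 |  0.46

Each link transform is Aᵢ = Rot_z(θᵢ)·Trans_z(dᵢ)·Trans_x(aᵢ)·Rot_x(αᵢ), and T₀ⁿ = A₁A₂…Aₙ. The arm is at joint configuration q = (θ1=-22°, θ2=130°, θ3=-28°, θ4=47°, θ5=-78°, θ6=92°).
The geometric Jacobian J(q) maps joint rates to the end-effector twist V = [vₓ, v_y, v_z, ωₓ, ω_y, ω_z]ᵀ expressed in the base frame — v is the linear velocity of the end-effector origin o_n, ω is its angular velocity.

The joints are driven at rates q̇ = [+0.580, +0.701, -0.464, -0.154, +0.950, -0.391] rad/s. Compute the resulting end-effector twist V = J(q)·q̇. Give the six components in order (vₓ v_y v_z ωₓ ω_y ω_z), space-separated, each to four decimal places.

o_n = [0.4210, 0.8674, -0.8799]
J₁: ẑ×o_n = [-0.8674, 0.4210, 0.0000], ω = ẑ
J2: z=[0.3746, 0.9272, 0.0000] o=[0.4265, -0.1723, 0.0000] → [-0.8159, 0.3296, 0.3946, 0.3746, 0.9272, 0.0000]
J3: z=[0.3746, 0.9272, 0.0000] o=[0.3449, 0.4323, -0.3600] → [-0.4821, 0.1948, 0.0925, 0.3746, 0.9272, 0.0000]
J4: z=[-0.9069, 0.3664, 0.2079] o=[0.3025, 0.4494, -0.5752] → [-0.1986, -0.2517, -0.4225, -0.9069, 0.3664, 0.2079]
J5: z=[0.1145, 0.6893, -0.7154] o=[-0.2704, 0.4837, -0.6339] → [0.1049, -0.4664, -0.4327, 0.1145, 0.6893, -0.7154]
J6: z=[0.5851, 0.5351, 0.6093] o=[0.1069, 0.2542, -0.7947] → [-0.4193, 0.2413, 0.1907, 0.5851, 0.5351, 0.6093]
V = J·q̇ = [-0.5572, -0.1138, -0.1868, 0.1084, 0.6089, -0.3699]

-0.5572 -0.1138 -0.1868 0.1084 0.6089 -0.3699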